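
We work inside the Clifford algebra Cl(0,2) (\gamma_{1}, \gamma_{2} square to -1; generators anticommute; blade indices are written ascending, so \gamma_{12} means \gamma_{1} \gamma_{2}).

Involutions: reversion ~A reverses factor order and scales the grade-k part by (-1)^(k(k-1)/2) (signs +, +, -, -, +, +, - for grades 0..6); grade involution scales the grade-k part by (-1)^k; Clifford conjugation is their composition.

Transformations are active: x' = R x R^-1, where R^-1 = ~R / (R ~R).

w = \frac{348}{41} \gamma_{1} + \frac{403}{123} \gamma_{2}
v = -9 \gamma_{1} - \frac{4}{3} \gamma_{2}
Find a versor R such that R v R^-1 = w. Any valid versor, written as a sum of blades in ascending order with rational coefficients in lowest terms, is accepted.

R = v + w = -\frac{21}{41} \gamma_{1} + \frac{239}{123} \gamma_{2} works: the equal norms (-\frac{745}{9}) guarantee its sandwich swaps v into w.
Answer: -\frac{21}{41} \gamma_{1} + \frac{239}{123} \gamma_{2}


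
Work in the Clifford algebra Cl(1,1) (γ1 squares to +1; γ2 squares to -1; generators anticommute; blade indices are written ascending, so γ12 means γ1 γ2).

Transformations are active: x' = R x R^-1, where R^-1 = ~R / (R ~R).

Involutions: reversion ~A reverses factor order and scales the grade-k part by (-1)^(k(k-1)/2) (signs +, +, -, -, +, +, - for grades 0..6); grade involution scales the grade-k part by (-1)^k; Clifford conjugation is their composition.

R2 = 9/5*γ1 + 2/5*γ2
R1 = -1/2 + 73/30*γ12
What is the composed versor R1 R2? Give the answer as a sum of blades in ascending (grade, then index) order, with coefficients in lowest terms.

Distribute over the terms of R1 (each basis-blade product reordered to ascending indices, repeated generators contracted through their squares):
(-1/2) R2 = -9/10*γ1 - 1/5*γ2
(73/30*γ12) R2 = -73/75*γ1 - 219/50*γ2
Summing the partial products and collecting blades:
Answer: -281/150*γ1 - 229/50*γ2


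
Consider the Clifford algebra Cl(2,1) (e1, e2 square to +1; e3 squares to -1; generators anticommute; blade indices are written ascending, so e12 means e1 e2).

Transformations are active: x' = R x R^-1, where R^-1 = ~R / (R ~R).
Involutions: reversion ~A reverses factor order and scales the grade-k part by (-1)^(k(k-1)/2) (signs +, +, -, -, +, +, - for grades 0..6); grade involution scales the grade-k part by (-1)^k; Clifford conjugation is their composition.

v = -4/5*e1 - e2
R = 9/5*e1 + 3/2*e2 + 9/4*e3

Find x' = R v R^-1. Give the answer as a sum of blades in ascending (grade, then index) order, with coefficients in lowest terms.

~R = 9/5*e1 + 3/2*e2 + 9/4*e3, and R ~R = 171/400, so R^-1 = ~R / (171/400).
R v = -147/50 - 3/5*e12 + 9/5*e13 + 9/4*e23
Answer: -2276/95*e1 - 373/19*e2 - 588/19*e3


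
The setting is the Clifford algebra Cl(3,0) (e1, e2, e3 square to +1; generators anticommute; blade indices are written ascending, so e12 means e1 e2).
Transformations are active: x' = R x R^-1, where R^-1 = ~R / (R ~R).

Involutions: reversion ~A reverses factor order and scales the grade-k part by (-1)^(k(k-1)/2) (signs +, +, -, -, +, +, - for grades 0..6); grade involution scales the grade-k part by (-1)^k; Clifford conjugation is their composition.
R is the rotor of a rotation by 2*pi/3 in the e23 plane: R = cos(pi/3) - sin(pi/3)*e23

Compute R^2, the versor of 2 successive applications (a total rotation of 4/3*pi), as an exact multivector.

The rotor phase is half the rotation angle and phases add under composition, so 2 steps in the e23 plane accumulate phase 2*(pi/3) = 2*pi/3: R^2 = cos(2*pi/3) - sin(2*pi/3)*e23.
cos(2*pi/3) = -1/2 and sin(2*pi/3) = sqrt(3)/2, so R^2 = -1/2 - sqrt(3)/2*e23. The net rotation is 4/3*pi; the rotor keeps the half-angle phase exactly.
Answer: -1/2 - sqrt(3)/2*e23


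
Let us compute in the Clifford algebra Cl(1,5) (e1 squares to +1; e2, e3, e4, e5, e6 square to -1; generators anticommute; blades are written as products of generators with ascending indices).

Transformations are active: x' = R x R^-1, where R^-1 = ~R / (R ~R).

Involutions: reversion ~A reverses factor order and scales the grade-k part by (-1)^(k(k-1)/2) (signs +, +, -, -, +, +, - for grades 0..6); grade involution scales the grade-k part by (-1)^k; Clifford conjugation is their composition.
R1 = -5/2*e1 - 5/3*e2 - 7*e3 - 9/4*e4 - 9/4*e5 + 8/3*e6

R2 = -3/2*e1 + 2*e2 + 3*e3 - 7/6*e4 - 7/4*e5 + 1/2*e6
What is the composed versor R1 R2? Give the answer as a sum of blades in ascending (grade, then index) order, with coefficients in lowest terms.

Distribute over the terms of R1 (each basis-blade product reordered to ascending indices, repeated generators contracted through their squares):
(-5/2*e1) R2 = 15/4 - 5*e1 e2 - 15/2*e1 e3 + 35/12*e1 e4 + 35/8*e1 e5 - 5/4*e1 e6
(-5/3*e2) R2 = 10/3 - 5/2*e1 e2 - 5*e2 e3 + 35/18*e2 e4 + 35/12*e2 e5 - 5/6*e2 e6
(-7*e3) R2 = 21 - 21/2*e1 e3 + 14*e2 e3 + 49/6*e3 e4 + 49/4*e3 e5 - 7/2*e3 e6
(-9/4*e4) R2 = -21/8 - 27/8*e1 e4 + 9/2*e2 e4 + 27/4*e3 e4 + 63/16*e4 e5 - 9/8*e4 e6
(-9/4*e5) R2 = -63/16 - 27/8*e1 e5 + 9/2*e2 e5 + 27/4*e3 e5 - 21/8*e4 e5 - 9/8*e5 e6
(8/3*e6) R2 = -4/3 + 4*e1 e6 - 16/3*e2 e6 - 8*e3 e6 + 28/9*e4 e6 + 14/3*e5 e6
Summing the partial products and collecting blades:
Answer: 323/16 - 15/2*e1 e2 - 18*e1 e3 - 11/24*e1 e4 + e1 e5 + 11/4*e1 e6 + 9*e2 e3 + 58/9*e2 e4 + 89/12*e2 e5 - 37/6*e2 e6 + 179/12*e3 e4 + 19*e3 e5 - 23/2*e3 e6 + 21/16*e4 e5 + 143/72*e4 e6 + 85/24*e5 e6


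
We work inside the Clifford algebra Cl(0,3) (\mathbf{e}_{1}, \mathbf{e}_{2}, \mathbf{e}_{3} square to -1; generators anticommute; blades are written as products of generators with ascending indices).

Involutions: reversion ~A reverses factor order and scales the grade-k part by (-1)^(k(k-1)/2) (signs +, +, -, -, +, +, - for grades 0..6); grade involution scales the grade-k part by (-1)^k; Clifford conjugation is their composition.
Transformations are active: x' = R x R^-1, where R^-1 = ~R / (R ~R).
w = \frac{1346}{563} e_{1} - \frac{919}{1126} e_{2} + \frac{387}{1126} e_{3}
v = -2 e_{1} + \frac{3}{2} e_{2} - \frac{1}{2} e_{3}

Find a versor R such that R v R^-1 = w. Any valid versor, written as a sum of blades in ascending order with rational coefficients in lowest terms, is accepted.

Since q(v) = q(w) = -\frac{13}{2}, the sum R = v + w = \frac{220}{563} e_{1} + \frac{385}{563} e_{2} - \frac{88}{563} e_{3} does the job whenever invertible.
Answer: \frac{220}{563} e_{1} + \frac{385}{563} e_{2} - \frac{88}{563} e_{3}


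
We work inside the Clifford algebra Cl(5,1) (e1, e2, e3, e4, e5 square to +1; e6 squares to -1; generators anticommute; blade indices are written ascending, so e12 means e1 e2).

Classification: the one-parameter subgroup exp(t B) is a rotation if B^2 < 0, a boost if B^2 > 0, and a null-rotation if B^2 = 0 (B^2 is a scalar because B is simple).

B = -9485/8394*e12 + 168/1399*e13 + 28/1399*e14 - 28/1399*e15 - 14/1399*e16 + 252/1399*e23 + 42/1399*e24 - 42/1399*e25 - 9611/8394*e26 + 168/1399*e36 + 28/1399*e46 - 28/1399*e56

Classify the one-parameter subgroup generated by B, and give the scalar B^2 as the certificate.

B^2 term by term: the squares give (-9485/8394)^2*(e12)^2 + (168/1399)^2*(e13)^2 + (28/1399)^2*(e14)^2 + (-28/1399)^2*(e15)^2 + (-14/1399)^2*(e16)^2 + (252/1399)^2*(e23)^2 + (42/1399)^2*(e24)^2 + (-42/1399)^2*(e25)^2 + (-9611/8394)^2*(e26)^2 + (168/1399)^2*(e36)^2 + (28/1399)^2*(e46)^2 + (-28/1399)^2*(e56)^2 = 89965225/70459236*(-1) + 28224/1957201*(-1) + 784/1957201*(-1) + 784/1957201*(-1) + 196/1957201*(+1) + 63504/1957201*(-1) + 1764/1957201*(-1) + 1764/1957201*(-1) + 92371321/70459236*(+1) + 28224/1957201*(+1) + 784/1957201*(+1) + 784/1957201*(+1) = 0 (each basis 2-blade squares to minus the product of its generators' squares); cross terms between blades sharing an index anticommute and cancel; the commuting (index-disjoint) pairs give grade-4 terms 2*c*c'*(blade product), which cancel blade by blade — e1234: -14112/1957201 + 14112/1957201 = 0; e1235: 14112/1957201 - 14112/1957201 = 0; e1236: -531160/1957201 + 538216/1957201 - 7056/1957201 = 0; e1245: 2352/1957201 - 2352/1957201 = 0; e1246: -265580/5871603 + 269108/5871603 - 1176/1957201 = 0; e1256: 265580/5871603 - 269108/5871603 + 1176/1957201 = 0; e1346: 9408/1957201 - 9408/1957201 = 0; e1356: -9408/1957201 + 9408/1957201 = 0; e1456: -1568/1957201 + 1568/1957201 = 0; e2346: 14112/1957201 - 14112/1957201 = 0; e2356: -14112/1957201 + 14112/1957201 = 0; e2456: -2352/1957201 + 2352/1957201 = 0 — confirming B is simple. So B^2 = 0.
Answer: null-rotation, certificate B^2 = 0. One invariant decides it: the square 0 survives every conjugation, and its sign is exactly the classification.


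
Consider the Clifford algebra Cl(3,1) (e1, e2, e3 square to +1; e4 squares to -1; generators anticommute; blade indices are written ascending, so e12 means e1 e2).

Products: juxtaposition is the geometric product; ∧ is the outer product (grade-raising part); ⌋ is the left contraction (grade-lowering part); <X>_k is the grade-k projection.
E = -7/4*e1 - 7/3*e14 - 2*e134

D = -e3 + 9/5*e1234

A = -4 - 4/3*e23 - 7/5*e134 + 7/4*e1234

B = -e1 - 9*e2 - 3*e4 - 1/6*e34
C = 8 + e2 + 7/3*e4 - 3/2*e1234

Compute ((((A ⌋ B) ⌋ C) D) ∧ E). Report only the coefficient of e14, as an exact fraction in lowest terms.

step 1: 4*e1 + 36*e2 + 12*e4 + 2/3*e34
step 2: 8 - e12 - 18*e123 + 54*e134 - 6*e234
step 3: 54/5*e1 + 486/5*e2 - 8*e3 + 162/5*e4 + 18*e12 + 54*e14 - 6*e24 + 9/5*e34 + e123 + 72/5*e1234
step 4: 1701/10*e12 - 14*e13 + 567/10*e14 + 2373/10*e124 - 1309/60*e134 + 972/5*e1234
Answer: 567/10


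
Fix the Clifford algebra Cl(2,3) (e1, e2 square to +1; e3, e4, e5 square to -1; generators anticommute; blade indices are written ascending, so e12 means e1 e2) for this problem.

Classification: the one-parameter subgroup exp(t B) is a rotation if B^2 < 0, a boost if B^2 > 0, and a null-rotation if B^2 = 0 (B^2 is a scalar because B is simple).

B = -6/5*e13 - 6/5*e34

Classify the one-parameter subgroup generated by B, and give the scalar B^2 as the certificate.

B^2 term by term: the squares give (-6/5)^2*(e13)^2 + (-6/5)^2*(e34)^2 = 36/25*(+1) + 36/25*(-1) = 0 (each basis 2-blade squares to minus the product of its generators' squares); cross terms between blades sharing an index anticommute and cancel. So B^2 = 0.
Answer: null-rotation, certificate B^2 = 0. Why this suffices: the scalar 0 survives any versor conjugation, so its sign alone determines the class however B is presented.


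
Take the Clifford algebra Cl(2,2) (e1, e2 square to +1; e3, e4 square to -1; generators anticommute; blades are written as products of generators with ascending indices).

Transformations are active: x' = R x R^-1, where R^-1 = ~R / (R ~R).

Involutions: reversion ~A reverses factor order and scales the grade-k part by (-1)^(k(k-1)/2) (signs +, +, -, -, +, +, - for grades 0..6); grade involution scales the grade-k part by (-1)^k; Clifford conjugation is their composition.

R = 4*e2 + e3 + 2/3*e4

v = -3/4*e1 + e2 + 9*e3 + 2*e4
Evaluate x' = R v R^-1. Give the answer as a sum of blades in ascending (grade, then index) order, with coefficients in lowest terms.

~R = 4*e2 + e3 + 2/3*e4, and R ~R = 131/9, so R^-1 = ~R / (131/9).
R v = -19/3 + 3*e1 e2 + 3/4*e1 e3 + 1/2*e1 e4 + 35*e2 e3 + 22/3*e2 e4 - 4*e3 e4
Answer: 3/4*e1 - 587/131*e2 - 1293/131*e3 - 338/131*e4


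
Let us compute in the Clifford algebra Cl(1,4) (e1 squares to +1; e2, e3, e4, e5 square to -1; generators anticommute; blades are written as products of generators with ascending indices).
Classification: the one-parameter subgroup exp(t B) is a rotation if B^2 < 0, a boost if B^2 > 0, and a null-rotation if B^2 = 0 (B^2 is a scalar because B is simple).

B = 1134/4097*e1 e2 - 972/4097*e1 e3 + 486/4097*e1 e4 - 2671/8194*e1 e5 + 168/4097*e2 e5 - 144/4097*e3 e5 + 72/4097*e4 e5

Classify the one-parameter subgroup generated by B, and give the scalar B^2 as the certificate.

B^2 term by term: the squares give (1134/4097)^2*(e1 e2)^2 + (-972/4097)^2*(e1 e3)^2 + (486/4097)^2*(e1 e4)^2 + (-2671/8194)^2*(e1 e5)^2 + (168/4097)^2*(e2 e5)^2 + (-144/4097)^2*(e3 e5)^2 + (72/4097)^2*(e4 e5)^2 = 1285956/16785409*(+1) + 944784/16785409*(+1) + 236196/16785409*(+1) + 7134241/67141636*(+1) + 28224/16785409*(-1) + 20736/16785409*(-1) + 5184/16785409*(-1) = 1/4 (each basis 2-blade squares to minus the product of its generators' squares); cross terms between blades sharing an index anticommute and cancel; the commuting (index-disjoint) pairs give grade-4 terms 2*c*c'*(blade product), which cancel blade by blade — e1 e2 e3 e5: -326592/16785409 + 326592/16785409 = 0; e1 e2 e4 e5: 163296/16785409 - 163296/16785409 = 0; e1 e3 e4 e5: -139968/16785409 + 139968/16785409 = 0 — confirming B is simple. So B^2 = 1/4.
Answer: boost, certificate B^2 = 1/4. Why this suffices: the scalar 1/4 survives any versor conjugation, so its sign alone determines the class however B is presented.


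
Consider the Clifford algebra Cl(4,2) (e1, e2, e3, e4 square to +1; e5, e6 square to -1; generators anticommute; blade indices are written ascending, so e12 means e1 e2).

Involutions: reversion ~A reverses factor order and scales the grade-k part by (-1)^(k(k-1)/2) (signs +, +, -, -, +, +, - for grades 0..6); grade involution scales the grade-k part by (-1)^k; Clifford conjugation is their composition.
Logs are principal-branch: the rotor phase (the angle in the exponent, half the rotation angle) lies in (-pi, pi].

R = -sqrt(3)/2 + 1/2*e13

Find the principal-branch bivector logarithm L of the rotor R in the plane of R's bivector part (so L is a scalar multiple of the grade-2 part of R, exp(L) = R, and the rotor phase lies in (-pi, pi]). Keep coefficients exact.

The scalar part of R is -sqrt(3)/2, which pins the rotor phase on the principal branch; dividing the bivector part by the sine of that phase recovers the unit plane, and L is the phase times that plane.
Concretely: cos(phase) = -sqrt(3)/2 gives phase = ±5*pi/6, and since phase/sin(phase) is even the sign is immaterial: L = (phase/sin(phase)) * <R>_2 = (5*pi/3) * <R>_2.
Answer: 5*pi/6*e13


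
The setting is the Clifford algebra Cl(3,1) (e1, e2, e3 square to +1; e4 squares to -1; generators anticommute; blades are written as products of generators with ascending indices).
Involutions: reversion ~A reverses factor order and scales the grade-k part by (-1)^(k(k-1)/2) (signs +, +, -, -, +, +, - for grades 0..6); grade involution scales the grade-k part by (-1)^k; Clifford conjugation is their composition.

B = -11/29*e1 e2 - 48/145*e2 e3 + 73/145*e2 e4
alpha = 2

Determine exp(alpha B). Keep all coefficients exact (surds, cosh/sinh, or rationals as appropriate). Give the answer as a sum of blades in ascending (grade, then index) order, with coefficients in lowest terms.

B^2 term by term: the squares give (-11/29)^2*(e1 e2)^2 + (-48/145)^2*(e2 e3)^2 + (73/145)^2*(e2 e4)^2 = 121/841*(-1) + 2304/21025*(-1) + 5329/21025*(+1) = 0 (each basis 2-blade squares to minus the product of its generators' squares); cross terms between blades sharing an index anticommute and cancel. So B^2 = 0.
B^2 = 0, so the series closes: exp(alpha B) = 1 + alpha B (parabolic case).
Answer: 1 - 22/29*e1 e2 - 96/145*e2 e3 + 146/145*e2 e4


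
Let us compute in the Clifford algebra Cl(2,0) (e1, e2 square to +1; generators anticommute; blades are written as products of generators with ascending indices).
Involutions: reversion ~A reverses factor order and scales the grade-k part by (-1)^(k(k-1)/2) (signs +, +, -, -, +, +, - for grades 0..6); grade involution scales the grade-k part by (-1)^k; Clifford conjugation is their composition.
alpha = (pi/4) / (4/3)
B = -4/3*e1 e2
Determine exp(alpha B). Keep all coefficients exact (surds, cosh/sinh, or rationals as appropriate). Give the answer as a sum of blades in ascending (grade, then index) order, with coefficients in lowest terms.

B^2 = (-4/3)^2*(e1 e2)^2 = 16/9*(-1) = -16/9 (a basis 2-blade squares to minus the product of its generators' squares).
B^2 = -16/9 — since the square is negative, the closed form is circular: l = 4/3, alpha*l = pi/4, so exp(alpha B) = cos(pi/4) + (sin(pi/4)/(4/3))*B = sqrt(2)/2 + (3*sqrt(2)/8)*B.
Answer: sqrt(2)/2 - sqrt(2)/2*e1 e2


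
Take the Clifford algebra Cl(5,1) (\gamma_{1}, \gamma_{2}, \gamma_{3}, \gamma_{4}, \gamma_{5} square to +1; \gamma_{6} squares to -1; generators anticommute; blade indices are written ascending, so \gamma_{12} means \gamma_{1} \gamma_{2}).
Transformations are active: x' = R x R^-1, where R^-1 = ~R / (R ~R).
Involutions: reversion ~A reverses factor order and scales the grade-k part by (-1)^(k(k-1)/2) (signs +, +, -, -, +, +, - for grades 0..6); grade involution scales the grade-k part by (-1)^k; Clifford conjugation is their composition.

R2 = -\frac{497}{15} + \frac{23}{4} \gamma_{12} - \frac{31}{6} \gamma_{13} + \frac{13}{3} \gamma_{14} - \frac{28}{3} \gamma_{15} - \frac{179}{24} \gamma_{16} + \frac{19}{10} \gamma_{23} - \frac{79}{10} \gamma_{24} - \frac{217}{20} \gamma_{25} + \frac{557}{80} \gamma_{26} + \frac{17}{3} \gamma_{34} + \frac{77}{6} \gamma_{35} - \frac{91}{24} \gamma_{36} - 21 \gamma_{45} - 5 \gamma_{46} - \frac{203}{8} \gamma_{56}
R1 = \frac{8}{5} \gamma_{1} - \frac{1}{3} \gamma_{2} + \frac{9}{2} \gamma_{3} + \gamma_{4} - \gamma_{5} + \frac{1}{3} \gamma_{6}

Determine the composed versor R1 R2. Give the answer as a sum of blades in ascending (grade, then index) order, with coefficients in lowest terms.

Distribute over the terms of R1 (each basis-blade product reordered to ascending indices, repeated generators contracted through their squares):
(\frac{8}{5} \gamma_{1}) R2 = -\frac{3976}{75} \gamma_{1} + \frac{46}{5} \gamma_{2} - \frac{124}{15} \gamma_{3} + \frac{104}{15} \gamma_{4} - \frac{224}{15} \gamma_{5} - \frac{179}{15} \gamma_{6} + \frac{76}{25} \gamma_{123} - \frac{316}{25} \gamma_{124} - \frac{434}{25} \gamma_{125} + \frac{557}{50} \gamma_{126} + \frac{136}{15} \gamma_{134} + \frac{308}{15} \gamma_{135} - \frac{91}{15} \gamma_{136} - \frac{168}{5} \gamma_{145} - 8 \gamma_{146} - \frac{203}{5} \gamma_{156}
(-\frac{1}{3} \gamma_{2}) R2 = \frac{23}{12} \gamma_{1} + \frac{497}{45} \gamma_{2} - \frac{19}{30} \gamma_{3} + \frac{79}{30} \gamma_{4} + \frac{217}{60} \gamma_{5} - \frac{557}{240} \gamma_{6} - \frac{31}{18} \gamma_{123} + \frac{13}{9} \gamma_{124} - \frac{28}{9} \gamma_{125} - \frac{179}{72} \gamma_{126} - \frac{17}{9} \gamma_{234} - \frac{77}{18} \gamma_{235} + \frac{91}{72} \gamma_{236} + 7 \gamma_{245} + \frac{5}{3} \gamma_{246} + \frac{203}{24} \gamma_{256}
(\frac{9}{2} \gamma_{3}) R2 = \frac{93}{4} \gamma_{1} - \frac{171}{20} \gamma_{2} - \frac{1491}{10} \gamma_{3} + \frac{51}{2} \gamma_{4} + \frac{231}{4} \gamma_{5} - \frac{273}{16} \gamma_{6} + \frac{207}{8} \gamma_{123} - \frac{39}{2} \gamma_{134} + 42 \gamma_{135} + \frac{537}{16} \gamma_{136} + \frac{711}{20} \gamma_{234} + \frac{1953}{40} \gamma_{235} - \frac{5013}{160} \gamma_{236} - \frac{189}{2} \gamma_{345} - \frac{45}{2} \gamma_{346} - \frac{1827}{16} \gamma_{356}
(\gamma_{4}) R2 = -\frac{13}{3} \gamma_{1} + \frac{79}{10} \gamma_{2} - \frac{17}{3} \gamma_{3} - \frac{497}{15} \gamma_{4} - 21 \gamma_{5} - 5 \gamma_{6} + \frac{23}{4} \gamma_{124} - \frac{31}{6} \gamma_{134} + \frac{28}{3} \gamma_{145} + \frac{179}{24} \gamma_{146} + \frac{19}{10} \gamma_{234} + \frac{217}{20} \gamma_{245} - \frac{557}{80} \gamma_{246} - \frac{77}{6} \gamma_{345} + \frac{91}{24} \gamma_{346} - \frac{203}{8} \gamma_{456}
(-\gamma_{5}) R2 = -\frac{28}{3} \gamma_{1} - \frac{217}{20} \gamma_{2} + \frac{77}{6} \gamma_{3} - 21 \gamma_{4} + \frac{497}{15} \gamma_{5} + \frac{203}{8} \gamma_{6} - \frac{23}{4} \gamma_{125} + \frac{31}{6} \gamma_{135} - \frac{13}{3} \gamma_{145} - \frac{179}{24} \gamma_{156} - \frac{19}{10} \gamma_{235} + \frac{79}{10} \gamma_{245} + \frac{557}{80} \gamma_{256} - \frac{17}{3} \gamma_{345} - \frac{91}{24} \gamma_{356} - 5 \gamma_{456}
(\frac{1}{3} \gamma_{6}) R2 = -\frac{179}{72} \gamma_{1} + \frac{557}{240} \gamma_{2} - \frac{91}{72} \gamma_{3} - \frac{5}{3} \gamma_{4} - \frac{203}{24} \gamma_{5} - \frac{497}{45} \gamma_{6} + \frac{23}{12} \gamma_{126} - \frac{31}{18} \gamma_{136} + \frac{13}{9} \gamma_{146} - \frac{28}{9} \gamma_{156} + \frac{19}{30} \gamma_{236} - \frac{79}{30} \gamma_{246} - \frac{217}{60} \gamma_{256} + \frac{17}{9} \gamma_{346} + \frac{77}{18} \gamma_{356} - 7 \gamma_{456}
Summing the partial products and collecting blades:
Answer: -\frac{79199}{1800} \gamma_{1} + \frac{7967}{720} \gamma_{2} - \frac{10951}{72} \gamma_{3} - \frac{311}{15} \gamma_{4} + \frac{6013}{120} \gamma_{5} - \frac{1583}{72} \gamma_{6} + \frac{48947}{1800} \gamma_{123} - \frac{4901}{900} \gamma_{124} - \frac{23599}{900} \gamma_{125} + \frac{19027}{1800} \gamma_{126} - \frac{78}{5} \gamma_{134} + \frac{677}{10} \gamma_{135} + \frac{18557}{720} \gamma_{136} - \frac{143}{5} \gamma_{145} + \frac{65}{72} \gamma_{146} - \frac{18421}{360} \gamma_{156} + \frac{6401}{180} \gamma_{234} + \frac{15353}{360} \gamma_{235} - \frac{8477}{288} \gamma_{236} + \frac{103}{4} \gamma_{245} - \frac{1903}{240} \gamma_{246} + \frac{2833}{240} \gamma_{256} - 113 \gamma_{345} - \frac{1211}{72} \gamma_{346} - \frac{16373}{144} \gamma_{356} - \frac{299}{8} \gamma_{456}


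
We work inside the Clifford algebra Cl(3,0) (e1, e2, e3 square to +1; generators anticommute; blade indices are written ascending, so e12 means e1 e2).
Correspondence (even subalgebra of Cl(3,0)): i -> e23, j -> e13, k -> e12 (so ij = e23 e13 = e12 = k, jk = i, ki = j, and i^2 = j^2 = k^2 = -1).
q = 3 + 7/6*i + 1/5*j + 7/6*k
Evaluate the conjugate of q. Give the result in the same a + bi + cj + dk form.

In blades: q = 3 + 7/6*e12 + 1/5*e13 + 7/6*e23.
Quaternion conjugation is reversion on the even subalgebra: the scalar is fixed and every grade-2 blade flips sign, giving 3 - 7/6*e12 - 1/5*e13 - 7/6*e23; translating back:
Answer: 3 - 7/6*i - 1/5*j - 7/6*k


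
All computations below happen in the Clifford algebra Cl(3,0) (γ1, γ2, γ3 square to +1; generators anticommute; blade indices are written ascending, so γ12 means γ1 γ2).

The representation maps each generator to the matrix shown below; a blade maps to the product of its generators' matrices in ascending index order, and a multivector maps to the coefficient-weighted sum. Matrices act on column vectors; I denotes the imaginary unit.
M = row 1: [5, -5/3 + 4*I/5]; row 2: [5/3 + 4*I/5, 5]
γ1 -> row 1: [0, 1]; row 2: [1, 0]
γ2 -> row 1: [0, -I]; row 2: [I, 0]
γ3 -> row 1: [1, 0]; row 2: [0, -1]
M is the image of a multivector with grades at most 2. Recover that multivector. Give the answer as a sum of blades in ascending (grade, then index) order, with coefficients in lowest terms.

Method: 1, rho(γ1), rho(γ2), rho(γ3) form a trace-orthogonal basis of the 2x2 complex matrices (tr(X Y) = 2 if X = Y, else 0), so M = m0*1 + m1*rho(γ1) + m2*rho(γ2) + m3*rho(γ3) with m0 = tr(M)/2 = 5, m1 = tr(M rho(γ1))/2 = 4*I/5, m2 = tr(M rho(γ2))/2 = -5*I/3, m3 = tr(M rho(γ3))/2 = 0.
Multiplying table entries, the bivector images are rho(γ12) = I*rho(γ3), rho(γ13) = -I*rho(γ2), rho(γ23) = I*rho(γ1); with real blade coefficients the real parts of m0..m3 are the coefficients of 1, γ1, γ2, γ3 and the imaginary parts give the bivectors (γ23: Im m1, γ13: -Im m2, γ12: Im m3).
Answer: 5 + 5/3*γ13 + 4/5*γ23


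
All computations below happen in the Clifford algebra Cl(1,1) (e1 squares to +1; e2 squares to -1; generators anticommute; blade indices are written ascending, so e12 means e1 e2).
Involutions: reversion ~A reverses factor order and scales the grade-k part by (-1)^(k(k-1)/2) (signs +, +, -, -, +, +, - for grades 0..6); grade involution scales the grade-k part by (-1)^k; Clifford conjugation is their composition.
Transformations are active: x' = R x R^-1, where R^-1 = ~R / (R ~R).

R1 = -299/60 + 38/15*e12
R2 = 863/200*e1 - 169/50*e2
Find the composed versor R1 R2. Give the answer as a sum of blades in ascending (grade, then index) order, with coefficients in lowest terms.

Distribute over the terms of R1 (each basis-blade product reordered to ascending indices, repeated generators contracted through their squares):
(-299/60) R2 = -258037/12000*e1 + 50531/3000*e2
(38/15*e12) R2 = 3211/375*e1 - 16397/1500*e2
Summing the partial products and collecting blades:
Answer: -31057/2400*e1 + 17737/3000*e2


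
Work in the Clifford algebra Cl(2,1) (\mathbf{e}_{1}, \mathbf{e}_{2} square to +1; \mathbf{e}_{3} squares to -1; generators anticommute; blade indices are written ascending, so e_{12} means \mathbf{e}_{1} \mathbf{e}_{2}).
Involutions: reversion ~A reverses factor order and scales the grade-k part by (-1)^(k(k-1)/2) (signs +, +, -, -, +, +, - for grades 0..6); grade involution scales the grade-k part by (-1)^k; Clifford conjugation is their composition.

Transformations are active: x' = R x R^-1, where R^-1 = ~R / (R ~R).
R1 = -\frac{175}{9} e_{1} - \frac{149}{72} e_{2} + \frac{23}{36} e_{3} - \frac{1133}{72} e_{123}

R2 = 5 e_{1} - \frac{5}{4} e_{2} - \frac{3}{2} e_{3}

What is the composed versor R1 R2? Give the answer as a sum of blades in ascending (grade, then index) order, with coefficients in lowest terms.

Distribute over the terms of R2 (each basis-blade product reordered to ascending indices, repeated generators contracted through their squares):
R1 (5 e_{1}) = -\frac{875}{9} + \frac{745}{72} e_{12} - \frac{115}{36} e_{13} - \frac{5665}{72} e_{23}
R1 (-\frac{5}{4} e_{2}) = \frac{745}{288} + \frac{875}{36} e_{12} - \frac{5665}{288} e_{13} + \frac{115}{144} e_{23}
R1 (-\frac{3}{2} e_{3}) = \frac{23}{24} - \frac{1133}{48} e_{12} + \frac{175}{6} e_{13} + \frac{149}{48} e_{23}
Summing the partial products and collecting blades:
Answer: -\frac{8993}{96} + \frac{1591}{144} e_{12} + \frac{605}{96} e_{13} - \frac{673}{9} e_{23}


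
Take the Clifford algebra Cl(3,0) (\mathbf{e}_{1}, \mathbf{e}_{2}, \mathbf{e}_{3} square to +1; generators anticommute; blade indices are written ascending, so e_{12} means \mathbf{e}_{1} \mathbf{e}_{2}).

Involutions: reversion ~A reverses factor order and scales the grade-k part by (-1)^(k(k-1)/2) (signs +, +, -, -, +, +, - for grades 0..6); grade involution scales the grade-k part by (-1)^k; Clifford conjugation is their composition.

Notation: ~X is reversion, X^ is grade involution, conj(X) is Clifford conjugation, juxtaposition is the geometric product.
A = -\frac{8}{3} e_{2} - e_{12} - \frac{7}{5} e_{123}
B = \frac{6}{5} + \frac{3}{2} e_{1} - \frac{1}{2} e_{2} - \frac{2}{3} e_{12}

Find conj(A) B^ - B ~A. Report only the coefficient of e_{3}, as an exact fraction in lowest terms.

first term: 2 + \frac{41}{18} e_{1} + \frac{47}{10} e_{2} - \frac{14}{15} e_{3} + \frac{26}{5} e_{12} + \frac{7}{10} e_{13} + \frac{21}{10} e_{23} - \frac{42}{25} e_{123}
second term: 2 + \frac{41}{18} e_{1} - \frac{17}{10} e_{2} + \frac{14}{15} e_{3} - \frac{14}{5} e_{12} + \frac{7}{10} e_{13} + \frac{21}{10} e_{23} + \frac{42}{25} e_{123}
Answer: -\frac{28}{15}


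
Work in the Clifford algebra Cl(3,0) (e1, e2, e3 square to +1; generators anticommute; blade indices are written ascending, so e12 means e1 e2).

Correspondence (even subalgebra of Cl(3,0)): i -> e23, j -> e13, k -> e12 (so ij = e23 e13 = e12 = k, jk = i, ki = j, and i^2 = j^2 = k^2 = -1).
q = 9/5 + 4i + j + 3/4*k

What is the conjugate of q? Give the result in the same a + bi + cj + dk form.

In blades: q = 9/5 + 3/4*e12 + e13 + 4*e23.
Quaternion conjugation is reversion on the even subalgebra: the scalar is fixed and every grade-2 blade flips sign, giving 9/5 - 3/4*e12 - e13 - 4*e23; translating back:
Answer: 9/5 - 4i - j - 3/4*k


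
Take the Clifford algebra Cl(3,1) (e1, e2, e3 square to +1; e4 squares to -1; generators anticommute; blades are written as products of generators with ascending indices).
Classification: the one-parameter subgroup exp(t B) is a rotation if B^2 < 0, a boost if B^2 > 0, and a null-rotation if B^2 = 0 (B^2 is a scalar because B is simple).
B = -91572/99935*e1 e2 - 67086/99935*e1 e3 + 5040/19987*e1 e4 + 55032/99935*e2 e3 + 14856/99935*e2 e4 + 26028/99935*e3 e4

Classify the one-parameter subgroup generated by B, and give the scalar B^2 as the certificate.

B^2 term by term: the squares give (-91572/99935)^2*(e1 e2)^2 + (-67086/99935)^2*(e1 e3)^2 + (5040/19987)^2*(e1 e4)^2 + (55032/99935)^2*(e2 e3)^2 + (14856/99935)^2*(e2 e4)^2 + (26028/99935)^2*(e3 e4)^2 = 8385431184/9987004225*(-1) + 4500531396/9987004225*(-1) + 25401600/399480169*(+1) + 3028521024/9987004225*(-1) + 220700736/9987004225*(+1) + 677456784/9987004225*(+1) = -36/25 (each basis 2-blade squares to minus the product of its generators' squares); cross terms between blades sharing an index anticommute and cancel; the commuting (index-disjoint) pairs give grade-4 terms 2*c*c'*(blade product), which cancel blade by blade — e1 e2 e3 e4: -4766872032/9987004225 + 1993259232/9987004225 + 110944512/399480169 = 0 — confirming B is simple. So B^2 = -36/25.
Answer: rotation, certificate B^2 = -36/25. B^2 = -36/25 is basis-independent, so its sign is the whole story.


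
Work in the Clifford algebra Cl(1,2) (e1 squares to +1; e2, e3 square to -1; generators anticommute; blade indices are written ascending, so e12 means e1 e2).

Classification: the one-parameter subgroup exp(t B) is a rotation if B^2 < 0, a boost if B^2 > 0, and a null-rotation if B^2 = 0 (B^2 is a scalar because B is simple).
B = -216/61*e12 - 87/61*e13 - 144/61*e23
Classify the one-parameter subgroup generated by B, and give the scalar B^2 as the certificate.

B^2 term by term: the squares give (-216/61)^2*(e12)^2 + (-87/61)^2*(e13)^2 + (-144/61)^2*(e23)^2 = 46656/3721*(+1) + 7569/3721*(+1) + 20736/3721*(-1) = 9 (each basis 2-blade squares to minus the product of its generators' squares); cross terms between blades sharing an index anticommute and cancel. So B^2 = 9.
Answer: boost, certificate B^2 = 9. The scalar 9 is the complete invariant here: its sign names the subgroup type.


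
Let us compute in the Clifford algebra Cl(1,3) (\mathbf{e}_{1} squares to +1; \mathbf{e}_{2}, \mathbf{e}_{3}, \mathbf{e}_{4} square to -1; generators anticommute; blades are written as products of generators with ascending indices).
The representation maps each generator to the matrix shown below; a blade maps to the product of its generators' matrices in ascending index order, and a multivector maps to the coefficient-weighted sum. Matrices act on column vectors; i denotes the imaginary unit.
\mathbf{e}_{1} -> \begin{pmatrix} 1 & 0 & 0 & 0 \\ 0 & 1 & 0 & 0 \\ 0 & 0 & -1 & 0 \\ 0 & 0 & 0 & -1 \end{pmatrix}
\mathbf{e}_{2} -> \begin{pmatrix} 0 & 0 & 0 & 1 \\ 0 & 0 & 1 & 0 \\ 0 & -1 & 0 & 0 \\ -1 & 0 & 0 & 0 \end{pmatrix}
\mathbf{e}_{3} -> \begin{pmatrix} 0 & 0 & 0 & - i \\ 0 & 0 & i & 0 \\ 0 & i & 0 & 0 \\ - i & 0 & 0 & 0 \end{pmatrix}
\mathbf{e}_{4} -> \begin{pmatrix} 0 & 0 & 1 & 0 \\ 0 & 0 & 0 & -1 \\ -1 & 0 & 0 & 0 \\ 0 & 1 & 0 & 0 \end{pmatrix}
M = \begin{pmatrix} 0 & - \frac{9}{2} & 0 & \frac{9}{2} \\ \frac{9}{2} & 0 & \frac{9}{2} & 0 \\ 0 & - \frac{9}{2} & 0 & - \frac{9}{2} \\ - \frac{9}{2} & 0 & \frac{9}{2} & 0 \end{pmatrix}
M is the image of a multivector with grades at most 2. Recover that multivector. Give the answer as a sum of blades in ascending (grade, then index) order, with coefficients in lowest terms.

Method: the blade images are trace-orthogonal — tr(rho(e_A) rho(e_B)^-1) = 4 if A = B and 0 otherwise — and rho(e_A)^-1 = (e_A)^2 * rho(e_A) with (e_A)^2 = +1 or -1, so the coefficient of e_A in the preimage is (e_A)^2 * tr(M rho(e_A))/4.
Nonzero projections over blades of grade <= 2: e_{2}: (e_{2})^2 = -1, tr(M rho(e_{2})) = -18, coefficient \frac{9}{2}; e_{2} e_{4}: (e_{2} e_{4})^2 = -1, tr(M rho(e_{2} e_{4})) = 18, coefficient -\frac{9}{2}. Every other blade of grade <= 2 projects to 0.
Answer: \frac{9}{2} e_{2} - \frac{9}{2} e_{2} e_{4}


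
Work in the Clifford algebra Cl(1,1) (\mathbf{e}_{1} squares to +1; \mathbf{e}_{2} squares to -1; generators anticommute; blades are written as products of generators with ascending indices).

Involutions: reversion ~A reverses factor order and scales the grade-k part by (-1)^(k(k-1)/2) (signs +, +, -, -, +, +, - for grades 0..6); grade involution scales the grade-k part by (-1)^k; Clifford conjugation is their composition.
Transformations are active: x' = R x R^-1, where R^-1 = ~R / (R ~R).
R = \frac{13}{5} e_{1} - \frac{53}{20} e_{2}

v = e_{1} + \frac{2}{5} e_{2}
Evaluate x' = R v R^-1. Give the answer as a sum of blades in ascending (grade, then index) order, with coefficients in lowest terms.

~R = \frac{13}{5} e_{1} - \frac{53}{20} e_{2}, and R ~R = -\frac{21}{80}, so R^-1 = ~R / (-\frac{21}{80}).
R v = \frac{183}{50} + \frac{369}{100} e_{1} e_{2}
Answer: -\frac{12863}{175} e_{1} + \frac{12862}{175} e_{2}


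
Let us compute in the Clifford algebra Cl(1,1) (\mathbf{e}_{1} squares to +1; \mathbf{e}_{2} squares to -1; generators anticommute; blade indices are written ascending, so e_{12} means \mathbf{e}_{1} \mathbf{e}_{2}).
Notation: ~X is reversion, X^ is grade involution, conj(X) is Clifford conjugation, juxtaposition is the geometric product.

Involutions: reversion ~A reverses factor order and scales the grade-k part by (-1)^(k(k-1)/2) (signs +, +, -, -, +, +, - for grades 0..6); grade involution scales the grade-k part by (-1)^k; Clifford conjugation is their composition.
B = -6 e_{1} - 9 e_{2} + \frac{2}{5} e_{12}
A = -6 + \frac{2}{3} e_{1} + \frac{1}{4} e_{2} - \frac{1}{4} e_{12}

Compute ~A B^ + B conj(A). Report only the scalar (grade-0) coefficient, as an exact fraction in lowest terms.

first term: \frac{37}{20} - \frac{763}{20} e_{1} - \frac{1657}{30} e_{2} + \frac{21}{10} e_{12}
second term: \frac{37}{20} + \frac{677}{20} e_{1} + \frac{1583}{30} e_{2} - \frac{69}{10} e_{12}
Answer: \frac{37}{10}


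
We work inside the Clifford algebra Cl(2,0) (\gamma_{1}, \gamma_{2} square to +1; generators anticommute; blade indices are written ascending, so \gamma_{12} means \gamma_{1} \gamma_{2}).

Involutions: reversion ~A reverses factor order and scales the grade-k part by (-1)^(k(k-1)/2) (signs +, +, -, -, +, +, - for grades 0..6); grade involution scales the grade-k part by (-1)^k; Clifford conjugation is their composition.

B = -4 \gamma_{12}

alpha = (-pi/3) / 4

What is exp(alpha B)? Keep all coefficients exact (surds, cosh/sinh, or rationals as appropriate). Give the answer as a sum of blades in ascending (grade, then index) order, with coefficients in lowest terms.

B^2 = (-4)^2*(\gamma_{12})^2 = 16*(-1) = -16 (a basis 2-blade squares to minus the product of its generators' squares).
B^2 = -16 — B^2 < 0, so the exponential closes trigonometrically: l = 4, alpha*l = - \frac{\pi}{3}, so exp(alpha B) = cos(- \frac{\pi}{3}) + (sin(- \frac{\pi}{3})/4)*B = \frac{1}{2} + (- \frac{\sqrt{3}}{8})*B.
Answer: \frac{1}{2} + \frac{\sqrt{3}}{2} \gamma_{12}


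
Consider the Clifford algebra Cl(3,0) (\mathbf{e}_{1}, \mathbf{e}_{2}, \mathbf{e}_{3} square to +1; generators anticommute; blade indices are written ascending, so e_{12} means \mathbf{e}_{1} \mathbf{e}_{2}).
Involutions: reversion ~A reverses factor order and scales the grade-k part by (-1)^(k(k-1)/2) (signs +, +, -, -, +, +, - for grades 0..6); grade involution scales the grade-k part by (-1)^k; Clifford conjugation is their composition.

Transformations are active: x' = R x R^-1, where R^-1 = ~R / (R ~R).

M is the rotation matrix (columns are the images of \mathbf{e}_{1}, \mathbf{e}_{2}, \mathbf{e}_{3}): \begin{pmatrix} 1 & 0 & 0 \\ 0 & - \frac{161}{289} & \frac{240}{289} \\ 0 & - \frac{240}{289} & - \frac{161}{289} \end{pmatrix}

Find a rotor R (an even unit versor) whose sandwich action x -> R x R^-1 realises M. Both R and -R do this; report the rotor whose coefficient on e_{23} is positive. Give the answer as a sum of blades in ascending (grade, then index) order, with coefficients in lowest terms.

Method: write R = a + b12*e_{12} + b13*e_{13} + b23*e_{23} with a^2 + b12^2 + b13^2 + b23^2 = 1 (so R^-1 = ~R). Expanding the columns R e_j ~R gives tr M = 4a^2 - 1 and, from the antisymmetric part, M21 - M12 = -4a*b12, M13 - M31 = 4a*b13, M32 - M23 = -4a*b23.
Here tr M = -\frac{33}{289}, so a^2 = (1 + tr M)/4 = \frac{64}{289} and a = ±\frac{8}{17}. Taking a = \frac{8}{17}: M21 - M12 = 0, M13 - M31 = 0, M32 - M23 = -\frac{480}{289}, giving b12 = 0, b13 = 0, b23 = \frac{15}{17}, i.e. R = \frac{8}{17} + \frac{15}{17} e_{23}.
Its e_{23} coefficient is already positive.
Answer: \frac{8}{17} + \frac{15}{17} e_{23}. Uniqueness: Spin(3) -> SO(3) maps R and -R to the same rotation of trace -\frac{33}{289}; fixing the sign of the e_{23} coefficient removes the ambiguity.


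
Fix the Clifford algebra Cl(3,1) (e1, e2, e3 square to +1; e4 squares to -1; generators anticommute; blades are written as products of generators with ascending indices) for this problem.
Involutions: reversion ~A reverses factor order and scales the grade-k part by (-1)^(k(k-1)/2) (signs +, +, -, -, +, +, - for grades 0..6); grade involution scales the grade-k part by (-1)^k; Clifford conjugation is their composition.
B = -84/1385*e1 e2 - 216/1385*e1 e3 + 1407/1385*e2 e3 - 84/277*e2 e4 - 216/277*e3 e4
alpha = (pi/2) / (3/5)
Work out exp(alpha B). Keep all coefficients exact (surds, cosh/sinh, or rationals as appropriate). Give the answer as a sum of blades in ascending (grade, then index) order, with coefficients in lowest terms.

B^2 term by term: the squares give (-84/1385)^2*(e1 e2)^2 + (-216/1385)^2*(e1 e3)^2 + (1407/1385)^2*(e2 e3)^2 + (-84/277)^2*(e2 e4)^2 + (-216/277)^2*(e3 e4)^2 = 7056/1918225*(-1) + 46656/1918225*(-1) + 1979649/1918225*(-1) + 7056/76729*(+1) + 46656/76729*(+1) = -9/25 (each basis 2-blade squares to minus the product of its generators' squares); cross terms between blades sharing an index anticommute and cancel; the commuting (index-disjoint) pairs give grade-4 terms 2*c*c'*(blade product), which cancel blade by blade — e1 e2 e3 e4: 36288/383645 - 36288/383645 = 0 — confirming B is simple. So B^2 = -9/25.
B^2 = -9/25 — the negative square puts this in the circular regime; l = 3/5, alpha*l = pi/2, so exp(alpha B) = cos(pi/2) + (sin(pi/2)/(3/5))*B = 0 + (5/3)*B.
Answer: -28/277*e1 e2 - 72/277*e1 e3 + 469/277*e2 e3 - 140/277*e2 e4 - 360/277*e3 e4


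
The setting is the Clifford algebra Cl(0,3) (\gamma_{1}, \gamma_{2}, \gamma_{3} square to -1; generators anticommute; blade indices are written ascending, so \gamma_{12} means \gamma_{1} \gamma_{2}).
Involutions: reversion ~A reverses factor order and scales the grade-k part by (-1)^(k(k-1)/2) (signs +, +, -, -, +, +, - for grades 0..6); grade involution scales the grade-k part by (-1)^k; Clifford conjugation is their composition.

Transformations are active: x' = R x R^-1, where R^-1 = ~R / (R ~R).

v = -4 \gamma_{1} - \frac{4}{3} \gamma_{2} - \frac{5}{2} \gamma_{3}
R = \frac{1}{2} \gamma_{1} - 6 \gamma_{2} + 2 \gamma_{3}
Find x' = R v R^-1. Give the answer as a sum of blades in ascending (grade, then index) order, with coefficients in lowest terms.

~R = \frac{1}{2} \gamma_{1} - 6 \gamma_{2} + 2 \gamma_{3}, and R ~R = -\frac{161}{4}, so R^-1 = ~R / (-\frac{161}{4}).
R v = -1 - \frac{74}{3} \gamma_{12} + \frac{27}{4} \gamma_{13} + \frac{53}{3} \gamma_{23}
Answer: \frac{648}{161} \gamma_{1} + \frac{500}{483} \gamma_{2} + \frac{837}{322} \gamma_{3}


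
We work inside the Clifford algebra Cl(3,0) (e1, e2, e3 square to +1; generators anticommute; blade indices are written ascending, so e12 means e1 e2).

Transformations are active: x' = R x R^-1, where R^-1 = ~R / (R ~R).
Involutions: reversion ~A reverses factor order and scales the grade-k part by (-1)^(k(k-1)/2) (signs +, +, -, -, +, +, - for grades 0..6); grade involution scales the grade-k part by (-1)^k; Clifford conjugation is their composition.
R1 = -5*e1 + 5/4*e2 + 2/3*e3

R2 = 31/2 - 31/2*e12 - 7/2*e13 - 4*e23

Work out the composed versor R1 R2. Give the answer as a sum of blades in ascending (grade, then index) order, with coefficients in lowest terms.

Distribute over the terms of R1 (each basis-blade product reordered to ascending indices, repeated generators contracted through their squares):
(-5*e1) R2 = -155/2*e1 + 155/2*e2 + 35/2*e3 + 20*e123
(5/4*e2) R2 = 155/8*e1 + 155/8*e2 - 5*e3 + 35/8*e123
(2/3*e3) R2 = 7/3*e1 + 8/3*e2 + 31/3*e3 - 31/3*e123
Summing the partial products and collecting blades:
Answer: -1339/24*e1 + 2389/24*e2 + 137/6*e3 + 337/24*e123


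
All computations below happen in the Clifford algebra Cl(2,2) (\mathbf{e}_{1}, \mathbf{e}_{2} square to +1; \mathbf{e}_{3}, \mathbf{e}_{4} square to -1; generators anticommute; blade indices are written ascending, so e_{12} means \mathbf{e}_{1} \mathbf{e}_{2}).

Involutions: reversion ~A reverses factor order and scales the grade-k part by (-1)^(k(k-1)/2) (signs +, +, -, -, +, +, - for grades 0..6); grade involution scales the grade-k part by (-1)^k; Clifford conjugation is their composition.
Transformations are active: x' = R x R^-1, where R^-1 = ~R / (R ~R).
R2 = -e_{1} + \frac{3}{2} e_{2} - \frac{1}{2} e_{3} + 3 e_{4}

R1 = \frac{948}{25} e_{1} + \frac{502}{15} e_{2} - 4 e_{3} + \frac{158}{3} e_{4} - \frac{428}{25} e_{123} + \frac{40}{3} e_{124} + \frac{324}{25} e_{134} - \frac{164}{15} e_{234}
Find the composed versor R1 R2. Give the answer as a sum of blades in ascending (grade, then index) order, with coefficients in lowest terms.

Distribute over the terms of R2 (each basis-blade product reordered to ascending indices, repeated generators contracted through their squares):
R1 (-e_{1}) = -\frac{948}{25} + \frac{502}{15} e_{12} - 4 e_{13} + \frac{158}{3} e_{14} + \frac{428}{25} e_{23} - \frac{40}{3} e_{24} - \frac{324}{25} e_{34} - \frac{164}{15} e_{1234}
R1 (\frac{3}{2} e_{2}) = \frac{251}{5} + \frac{1422}{25} e_{12} + \frac{642}{25} e_{13} - 20 e_{14} + 6 e_{23} - 79 e_{24} - \frac{82}{5} e_{34} + \frac{486}{25} e_{1234}
R1 (-\frac{1}{2} e_{3}) = -2 - \frac{214}{25} e_{12} - \frac{474}{25} e_{13} - \frac{162}{25} e_{14} - \frac{251}{15} e_{23} + \frac{82}{15} e_{24} + \frac{79}{3} e_{34} + \frac{20}{3} e_{1234}
R1 (3 e_{4}) = -158 - 40 e_{12} - \frac{972}{25} e_{13} + \frac{2844}{25} e_{14} + \frac{164}{5} e_{23} + \frac{502}{5} e_{24} - 12 e_{34} - \frac{1284}{25} e_{1234}
Summing the partial products and collecting blades:
Answer: -\frac{3693}{25} + \frac{3134}{75} e_{12} - \frac{904}{25} e_{13} + \frac{10496}{75} e_{14} + \frac{2939}{75} e_{23} + \frac{203}{15} e_{24} - \frac{1127}{75} e_{34} - \frac{2714}{75} e_{1234}
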